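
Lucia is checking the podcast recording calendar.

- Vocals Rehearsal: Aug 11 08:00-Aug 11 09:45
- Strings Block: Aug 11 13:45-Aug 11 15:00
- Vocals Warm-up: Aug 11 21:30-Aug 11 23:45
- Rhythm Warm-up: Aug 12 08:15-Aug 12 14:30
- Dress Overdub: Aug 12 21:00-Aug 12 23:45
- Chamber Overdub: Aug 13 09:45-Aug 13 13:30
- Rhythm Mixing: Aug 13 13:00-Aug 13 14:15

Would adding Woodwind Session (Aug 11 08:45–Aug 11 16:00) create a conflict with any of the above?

Vocals Rehearsal: starts Aug 11 08:00 before Woodwind Session ends Aug 11 16:00, and ends Aug 11 09:45 after Woodwind Session starts Aug 11 08:45 → overlap.
Strings Block: starts Aug 11 13:45 before Woodwind Session ends Aug 11 16:00, and ends Aug 11 15:00 after Woodwind Session starts Aug 11 08:45 → overlap.
Vocals Warm-up: starts Aug 11 21:30 at or after Woodwind Session ends Aug 11 16:00 → clear.
Rhythm Warm-up: starts Aug 12 08:15 at or after Woodwind Session ends Aug 11 16:00 → clear.
Dress Overdub: starts Aug 12 21:00 at or after Woodwind Session ends Aug 11 16:00 → clear.
Chamber Overdub: starts Aug 13 09:45 at or after Woodwind Session ends Aug 11 16:00 → clear.
Rhythm Mixing: starts Aug 13 13:00 at or after Woodwind Session ends Aug 11 16:00 → clear.
Woodwind Session overlaps Vocals Rehearsal, Strings Block.

Yes — it overlaps Strings Block, Vocals Rehearsal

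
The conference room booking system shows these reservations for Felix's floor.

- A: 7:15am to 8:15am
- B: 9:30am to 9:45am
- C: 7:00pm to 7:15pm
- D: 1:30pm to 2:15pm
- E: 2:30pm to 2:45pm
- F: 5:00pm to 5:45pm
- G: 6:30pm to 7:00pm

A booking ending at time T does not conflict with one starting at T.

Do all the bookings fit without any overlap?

Yes

Sorted by start: A, B, D, E, F, G, C.
B starts after A ends; A is clear from here.
D starts after B ends; B is clear from here.
E starts after D ends; D is clear from here.
F starts after E ends; E is clear from here.
G starts after F ends; F is clear from here.
C starts exactly when G ends (back-to-back, no overlap).
Every pair is clear; the schedule has no overlaps.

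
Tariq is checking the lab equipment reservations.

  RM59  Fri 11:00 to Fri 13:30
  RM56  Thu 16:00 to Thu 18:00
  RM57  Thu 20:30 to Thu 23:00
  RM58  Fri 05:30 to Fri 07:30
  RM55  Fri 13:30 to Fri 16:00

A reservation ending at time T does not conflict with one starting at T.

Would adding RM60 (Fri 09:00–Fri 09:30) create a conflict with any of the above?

RM56: ends Thu 18:00 at or before RM60 starts Fri 09:00 → clear.
RM57: ends Thu 23:00 at or before RM60 starts Fri 09:00 → clear.
RM58: ends Fri 07:30 at or before RM60 starts Fri 09:00 → clear.
RM59: starts Fri 11:00 at or after RM60 ends Fri 09:30 → clear.
RM55: starts Fri 13:30 at or after RM60 ends Fri 09:30 → clear.

No — it doesn't clash with anything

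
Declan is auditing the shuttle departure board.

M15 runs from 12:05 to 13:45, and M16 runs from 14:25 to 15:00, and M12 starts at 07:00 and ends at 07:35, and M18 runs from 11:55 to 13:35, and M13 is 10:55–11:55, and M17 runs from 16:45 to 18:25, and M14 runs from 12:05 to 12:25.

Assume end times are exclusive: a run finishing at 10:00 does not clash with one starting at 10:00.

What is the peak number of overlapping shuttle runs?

Walk through starts and ends in time order (an end at T is processed before a start at T):
07:00 start M12 → 1
07:35 end M12 → 0
10:55 start M13 → 1
11:55 end M13 → 0
11:55 start M18 → 1
12:05 start M14 → 2
12:05 start M15 → 3
12:25 end M14 → 2
13:35 end M18 → 1
13:45 end M15 → 0
14:25 start M16 → 1
15:00 end M16 → 0
16:45 start M17 → 1
18:25 end M17 → 0
Peak is 3, at 12:05 (M14, M15, M18).

3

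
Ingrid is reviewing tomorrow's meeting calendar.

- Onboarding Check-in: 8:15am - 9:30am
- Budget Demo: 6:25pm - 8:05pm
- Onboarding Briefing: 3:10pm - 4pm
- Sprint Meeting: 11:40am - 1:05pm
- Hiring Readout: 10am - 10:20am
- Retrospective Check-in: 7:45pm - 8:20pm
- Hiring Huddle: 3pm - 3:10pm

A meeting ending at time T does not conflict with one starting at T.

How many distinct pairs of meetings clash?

Sorted by start: Onboarding Check-in, Hiring Readout, Sprint Meeting, Hiring Huddle, Onboarding Briefing, Budget Demo, Retrospective Check-in.
Hiring Readout starts after Onboarding Check-in ends — done with Onboarding Check-in.
Sprint Meeting starts after Hiring Readout ends — done with Hiring Readout.
Hiring Huddle starts after Sprint Meeting ends — done with Sprint Meeting.
Onboarding Briefing starts exactly when Hiring Huddle ends (back-to-back, no overlap) — done with Hiring Huddle.
Budget Demo starts after Onboarding Briefing ends — done with Onboarding Briefing.
Retrospective Check-in starts before Budget Demo ends → Budget Demo and Retrospective Check-in overlap.
Overlapping pairs: Budget Demo & Retrospective Check-in — 1 in total.

1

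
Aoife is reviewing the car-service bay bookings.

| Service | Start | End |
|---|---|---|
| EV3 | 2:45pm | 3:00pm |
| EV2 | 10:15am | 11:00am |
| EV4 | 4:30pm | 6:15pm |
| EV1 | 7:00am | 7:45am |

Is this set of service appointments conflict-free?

Sorted by start: EV1, EV2, EV3, EV4.
EV2 starts after EV1 ends, so nothing later overlaps EV1 either.
EV3 starts after EV2 ends, so nothing later overlaps EV2 either.
EV4 starts after EV3 ends.
Every pair is clear; the schedule has no overlaps.

Yes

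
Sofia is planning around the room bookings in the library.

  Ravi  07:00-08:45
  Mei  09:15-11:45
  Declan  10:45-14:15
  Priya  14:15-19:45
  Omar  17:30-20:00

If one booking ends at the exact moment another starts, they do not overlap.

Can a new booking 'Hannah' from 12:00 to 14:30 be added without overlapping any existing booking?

No — it overlaps Declan, Priya

Ravi: ends 08:45 at or before Hannah starts 12:00 → clear.
Mei: ends 11:45 at or before Hannah starts 12:00 → clear.
Declan: starts 10:45 before Hannah ends 14:30, and ends 14:15 after Hannah starts 12:00 → overlap.
Priya: starts 14:15 before Hannah ends 14:30, and ends 19:45 after Hannah starts 12:00 → overlap.
Omar: starts 17:30 at or after Hannah ends 14:30 → clear.
Hannah overlaps Declan, Priya.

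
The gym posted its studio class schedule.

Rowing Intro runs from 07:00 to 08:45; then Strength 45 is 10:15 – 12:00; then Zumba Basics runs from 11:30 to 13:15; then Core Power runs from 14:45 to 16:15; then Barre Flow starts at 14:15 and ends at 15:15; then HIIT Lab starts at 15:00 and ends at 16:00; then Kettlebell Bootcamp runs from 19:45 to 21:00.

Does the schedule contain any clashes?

Yes

Sorted by start: Rowing Intro, Strength 45, Zumba Basics, Barre Flow, Core Power, HIIT Lab, Kettlebell Bootcamp.
Strength 45 starts after Rowing Intro ends, so Rowing Intro has no further overlaps.
Zumba Basics starts before Strength 45 ends → Strength 45 and Zumba Basics overlap.
That's a conflict, so the schedule is not conflict-free.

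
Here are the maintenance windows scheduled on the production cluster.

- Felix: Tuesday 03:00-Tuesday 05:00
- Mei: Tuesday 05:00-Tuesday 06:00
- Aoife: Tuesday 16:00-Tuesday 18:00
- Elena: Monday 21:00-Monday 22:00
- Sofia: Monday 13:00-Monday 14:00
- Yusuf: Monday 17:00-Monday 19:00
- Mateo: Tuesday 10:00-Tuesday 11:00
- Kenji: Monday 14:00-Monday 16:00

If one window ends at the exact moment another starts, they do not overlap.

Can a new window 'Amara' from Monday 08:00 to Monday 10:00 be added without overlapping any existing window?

Sofia: starts Monday 13:00 at or after Amara ends Monday 10:00 → clear.
Kenji: starts Monday 14:00 at or after Amara ends Monday 10:00 → clear.
Yusuf: starts Monday 17:00 at or after Amara ends Monday 10:00 → clear.
Elena: starts Monday 21:00 at or after Amara ends Monday 10:00 → clear.
Felix: starts Tuesday 03:00 at or after Amara ends Monday 10:00 → clear.
Mei: starts Tuesday 05:00 at or after Amara ends Monday 10:00 → clear.
Mateo: starts Tuesday 10:00 at or after Amara ends Monday 10:00 → clear.
Aoife: starts Tuesday 16:00 at or after Amara ends Monday 10:00 → clear.

Yes — the slot is free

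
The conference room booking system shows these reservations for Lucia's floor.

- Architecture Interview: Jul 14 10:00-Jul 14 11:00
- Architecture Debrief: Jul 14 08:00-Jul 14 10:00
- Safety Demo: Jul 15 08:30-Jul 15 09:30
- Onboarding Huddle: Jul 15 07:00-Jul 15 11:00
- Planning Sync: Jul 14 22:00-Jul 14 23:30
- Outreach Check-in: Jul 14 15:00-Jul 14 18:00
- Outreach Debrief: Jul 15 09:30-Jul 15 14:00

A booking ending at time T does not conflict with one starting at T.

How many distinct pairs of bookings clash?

Two intervals overlap when each starts before the other ends.
Sorted by start: Architecture Debrief, Architecture Interview, Outreach Check-in, Planning Sync, Onboarding Huddle, Safety Demo, Outreach Debrief.
Architecture Interview starts exactly when Architecture Debrief ends (back-to-back, no overlap), so nothing later overlaps Architecture Debrief either.
Outreach Check-in starts after Architecture Interview ends, so nothing later overlaps Architecture Interview either.
Planning Sync starts after Outreach Check-in ends, so nothing later overlaps Outreach Check-in either.
Onboarding Huddle starts after Planning Sync ends, so nothing later overlaps Planning Sync either.
Safety Demo starts before Onboarding Huddle ends → Onboarding Huddle and Safety Demo overlap.
Outreach Debrief starts before Onboarding Huddle ends → Onboarding Huddle and Outreach Debrief overlap.
Outreach Debrief starts exactly when Safety Demo ends (back-to-back, no overlap).
Overlapping pairs: Onboarding Huddle & Outreach Debrief, Onboarding Huddle & Safety Demo — 2 in total.

2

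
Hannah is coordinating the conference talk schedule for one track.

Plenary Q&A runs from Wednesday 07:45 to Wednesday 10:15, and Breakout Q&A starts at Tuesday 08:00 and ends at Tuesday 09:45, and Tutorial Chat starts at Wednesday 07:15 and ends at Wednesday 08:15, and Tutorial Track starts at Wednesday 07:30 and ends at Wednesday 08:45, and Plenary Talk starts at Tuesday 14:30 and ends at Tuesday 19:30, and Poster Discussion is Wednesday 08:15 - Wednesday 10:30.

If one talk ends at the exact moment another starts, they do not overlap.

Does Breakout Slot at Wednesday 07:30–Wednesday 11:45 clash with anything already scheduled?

Yes — it overlaps Plenary Q&A, Poster Discussion, Tutorial Chat, Tutorial Track

Breakout Q&A: ends Tuesday 09:45 at or before Breakout Slot starts Wednesday 07:30 → clear.
Plenary Talk: ends Tuesday 19:30 at or before Breakout Slot starts Wednesday 07:30 → clear.
Tutorial Chat: starts Wednesday 07:15 before Breakout Slot ends Wednesday 11:45, and ends Wednesday 08:15 after Breakout Slot starts Wednesday 07:30 → overlap.
Tutorial Track: starts Wednesday 07:30 before Breakout Slot ends Wednesday 11:45, and ends Wednesday 08:45 after Breakout Slot starts Wednesday 07:30 → overlap.
Plenary Q&A: starts Wednesday 07:45 before Breakout Slot ends Wednesday 11:45, and ends Wednesday 10:15 after Breakout Slot starts Wednesday 07:30 → overlap.
Poster Discussion: starts Wednesday 08:15 before Breakout Slot ends Wednesday 11:45, and ends Wednesday 10:30 after Breakout Slot starts Wednesday 07:30 → overlap.
Breakout Slot overlaps Plenary Q&A, Tutorial Track, Tutorial Chat, Poster Discussion.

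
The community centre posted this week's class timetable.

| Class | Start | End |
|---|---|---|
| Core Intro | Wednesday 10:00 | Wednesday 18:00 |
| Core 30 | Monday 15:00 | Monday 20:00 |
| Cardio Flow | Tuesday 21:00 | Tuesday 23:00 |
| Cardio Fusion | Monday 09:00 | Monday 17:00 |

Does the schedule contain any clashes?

Sorted by start: Cardio Fusion, Core 30, Cardio Flow, Core Intro.
Core 30 starts before Cardio Fusion ends → Cardio Fusion and Core 30 overlap.
That's a conflict, so the schedule is not conflict-free.

Yes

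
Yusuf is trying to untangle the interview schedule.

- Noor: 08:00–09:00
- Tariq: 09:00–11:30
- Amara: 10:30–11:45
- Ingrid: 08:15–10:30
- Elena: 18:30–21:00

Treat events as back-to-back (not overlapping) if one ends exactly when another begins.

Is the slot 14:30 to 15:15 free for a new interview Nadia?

Yes — the slot is free

Noor: ends 09:00 at or before Nadia starts 14:30 → clear.
Ingrid: ends 10:30 at or before Nadia starts 14:30 → clear.
Tariq: ends 11:30 at or before Nadia starts 14:30 → clear.
Amara: ends 11:45 at or before Nadia starts 14:30 → clear.
Elena: starts 18:30 at or after Nadia ends 15:15 → clear.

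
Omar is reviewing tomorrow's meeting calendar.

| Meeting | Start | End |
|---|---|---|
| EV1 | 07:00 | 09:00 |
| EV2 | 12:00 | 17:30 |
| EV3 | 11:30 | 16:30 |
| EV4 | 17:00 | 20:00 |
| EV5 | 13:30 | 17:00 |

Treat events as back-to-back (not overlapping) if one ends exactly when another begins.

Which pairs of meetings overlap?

Check each pair: they overlap iff neither finishes before the other starts.
Sorted by start: EV1, EV3, EV2, EV5, EV4.
EV3 starts after EV1 ends, so nothing later overlaps EV1 either.
EV2 starts before EV3 ends → EV3 and EV2 overlap.
EV5 starts before EV3 ends → EV3 and EV5 overlap.
EV4 starts after EV3 ends.
EV5 starts before EV2 ends → EV2 and EV5 overlap.
EV4 starts before EV2 ends → EV2 and EV4 overlap.
EV4 starts exactly when EV5 ends (back-to-back, no overlap).

EV2 & EV3, EV2 & EV4, EV2 & EV5, EV3 & EV5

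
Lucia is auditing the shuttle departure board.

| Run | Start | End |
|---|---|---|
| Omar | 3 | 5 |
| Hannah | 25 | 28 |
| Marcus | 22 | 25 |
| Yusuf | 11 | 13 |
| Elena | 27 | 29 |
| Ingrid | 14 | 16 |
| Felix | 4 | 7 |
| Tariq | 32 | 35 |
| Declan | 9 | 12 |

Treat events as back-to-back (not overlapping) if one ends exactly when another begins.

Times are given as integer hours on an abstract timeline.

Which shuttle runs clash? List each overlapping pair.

Declan & Yusuf, Elena & Hannah, Felix & Omar

Check each pair: they overlap iff neither finishes before the other starts.
Sorted by start: Omar, Felix, Declan, Yusuf, Ingrid, Marcus, Hannah, Elena, Tariq.
Felix starts before Omar ends → Omar and Felix overlap.
Declan starts after Omar ends; Omar is clear from here.
Declan starts after Felix ends; Felix is clear from here.
Yusuf starts before Declan ends → Declan and Yusuf overlap.
Ingrid starts after Declan ends; Declan is clear from here.
Ingrid starts after Yusuf ends; Yusuf is clear from here.
Marcus starts after Ingrid ends; Ingrid is clear from here.
Hannah starts exactly when Marcus ends (back-to-back, no overlap); Marcus is clear from here.
Elena starts before Hannah ends → Hannah and Elena overlap.
Tariq starts after Hannah ends.
Tariq starts after Elena ends.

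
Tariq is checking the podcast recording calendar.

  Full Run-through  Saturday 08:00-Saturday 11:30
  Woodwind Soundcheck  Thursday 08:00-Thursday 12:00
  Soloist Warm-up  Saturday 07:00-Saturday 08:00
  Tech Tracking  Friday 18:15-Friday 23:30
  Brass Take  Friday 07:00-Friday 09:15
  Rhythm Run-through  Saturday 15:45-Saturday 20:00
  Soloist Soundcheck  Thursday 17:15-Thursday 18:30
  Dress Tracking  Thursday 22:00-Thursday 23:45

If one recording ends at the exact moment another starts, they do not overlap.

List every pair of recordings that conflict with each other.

no overlapping pairs

Sorted by start: Woodwind Soundcheck, Soloist Soundcheck, Dress Tracking, Brass Take, Tech Tracking, Soloist Warm-up, Full Run-through, Rhythm Run-through.
Soloist Soundcheck starts after Woodwind Soundcheck ends — done with Woodwind Soundcheck.
Dress Tracking starts after Soloist Soundcheck ends — done with Soloist Soundcheck.
Brass Take starts after Dress Tracking ends — done with Dress Tracking.
Tech Tracking starts after Brass Take ends — done with Brass Take.
Soloist Warm-up starts after Tech Tracking ends — done with Tech Tracking.
Full Run-through starts exactly when Soloist Warm-up ends (back-to-back, no overlap) — done with Soloist Warm-up.
Rhythm Run-through starts after Full Run-through ends.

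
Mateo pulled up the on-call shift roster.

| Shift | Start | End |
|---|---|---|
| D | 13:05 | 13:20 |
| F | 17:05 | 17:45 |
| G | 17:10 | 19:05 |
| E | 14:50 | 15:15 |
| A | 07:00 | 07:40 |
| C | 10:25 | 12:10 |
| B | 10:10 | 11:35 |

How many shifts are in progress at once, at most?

Sort all start/end points and keep a running count:
07:00 start A → 1
07:40 end A → 0
10:10 start B → 1
10:25 start C → 2
11:35 end B → 1
12:10 end C → 0
13:05 start D → 1
13:20 end D → 0
14:50 start E → 1
15:15 end E → 0
17:05 start F → 1
17:10 start G → 2
17:45 end F → 1
19:05 end G → 0
Peak is 2, at 10:25 (B, C).

2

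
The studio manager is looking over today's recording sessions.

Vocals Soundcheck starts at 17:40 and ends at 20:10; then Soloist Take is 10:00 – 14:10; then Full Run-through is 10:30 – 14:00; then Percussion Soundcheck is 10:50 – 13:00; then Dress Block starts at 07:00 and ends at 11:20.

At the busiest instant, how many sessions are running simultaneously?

Sweep the timeline, counting +1 at each start and −1 at each end (ends before starts at a tie):
07:00 start Dress Block → 1
10:00 start Soloist Take → 2
10:30 start Full Run-through → 3
10:50 start Percussion Soundcheck → 4
11:20 end Dress Block → 3
13:00 end Percussion Soundcheck → 2
14:00 end Full Run-through → 1
14:10 end Soloist Take → 0
17:40 start Vocals Soundcheck → 1
20:10 end Vocals Soundcheck → 0
Peak is 4, at 10:50 (Dress Block, Full Run-through, Percussion Soundcheck, Soloist Take).

4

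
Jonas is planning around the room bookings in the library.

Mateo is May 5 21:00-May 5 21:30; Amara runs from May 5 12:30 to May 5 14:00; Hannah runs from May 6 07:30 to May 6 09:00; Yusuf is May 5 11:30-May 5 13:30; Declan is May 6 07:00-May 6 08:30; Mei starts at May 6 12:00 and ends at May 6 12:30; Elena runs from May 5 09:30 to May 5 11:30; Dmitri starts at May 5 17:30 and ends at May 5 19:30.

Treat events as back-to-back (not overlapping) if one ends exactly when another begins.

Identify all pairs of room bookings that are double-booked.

Amara & Yusuf, Declan & Hannah

Two intervals overlap when each starts before the other ends.
Sorted by start: Elena, Yusuf, Amara, Dmitri, Mateo, Declan, Hannah, Mei.
Yusuf starts exactly when Elena ends (back-to-back, no overlap), so nothing later overlaps Elena either.
Amara starts before Yusuf ends → Yusuf and Amara overlap.
Dmitri starts after Yusuf ends, so nothing later overlaps Yusuf either.
Dmitri starts after Amara ends, so nothing later overlaps Amara either.
Mateo starts after Dmitri ends, so nothing later overlaps Dmitri either.
Declan starts after Mateo ends, so nothing later overlaps Mateo either.
Hannah starts before Declan ends → Declan and Hannah overlap.
Mei starts after Declan ends.
Mei starts after Hannah ends.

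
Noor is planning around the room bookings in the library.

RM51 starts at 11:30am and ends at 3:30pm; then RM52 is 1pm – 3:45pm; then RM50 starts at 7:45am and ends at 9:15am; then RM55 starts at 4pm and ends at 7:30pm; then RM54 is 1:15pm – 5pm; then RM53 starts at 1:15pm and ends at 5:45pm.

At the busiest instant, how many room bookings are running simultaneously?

4

Sort all start/end points and keep a running count:
7:45am start RM50 → 1
9:15am end RM50 → 0
11:30am start RM51 → 1
1pm start RM52 → 2
1:15pm start RM53 → 3
1:15pm start RM54 → 4
3:30pm end RM51 → 3
3:45pm end RM52 → 2
4pm start RM55 → 3
5pm end RM54 → 2
5:45pm end RM53 → 1
7:30pm end RM55 → 0
Peak is 4, at 1:15pm (RM51, RM52, RM53, RM54).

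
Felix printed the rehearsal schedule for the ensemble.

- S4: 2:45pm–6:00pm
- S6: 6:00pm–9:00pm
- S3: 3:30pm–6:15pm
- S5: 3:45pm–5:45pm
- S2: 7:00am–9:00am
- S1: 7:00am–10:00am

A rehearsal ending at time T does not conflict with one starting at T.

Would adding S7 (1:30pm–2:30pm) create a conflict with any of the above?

S1: ends 10:00am at or before S7 starts 1:30pm → clear.
S2: ends 9:00am at or before S7 starts 1:30pm → clear.
S4: starts 2:45pm at or after S7 ends 2:30pm → clear.
S3: starts 3:30pm at or after S7 ends 2:30pm → clear.
S5: starts 3:45pm at or after S7 ends 2:30pm → clear.
S6: starts 6:00pm at or after S7 ends 2:30pm → clear.

No — it doesn't clash with anything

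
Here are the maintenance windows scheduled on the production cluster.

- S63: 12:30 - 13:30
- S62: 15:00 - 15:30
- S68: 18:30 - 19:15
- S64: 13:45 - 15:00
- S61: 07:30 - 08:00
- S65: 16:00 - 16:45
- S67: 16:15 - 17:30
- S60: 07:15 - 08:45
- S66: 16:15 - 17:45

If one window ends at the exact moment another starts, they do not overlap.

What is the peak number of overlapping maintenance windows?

3

Sort all start/end points and keep a running count:
07:15 start S60 → 1
07:30 start S61 → 2
08:00 end S61 → 1
08:45 end S60 → 0
12:30 start S63 → 1
13:30 end S63 → 0
13:45 start S64 → 1
15:00 end S64 → 0
15:00 start S62 → 1
15:30 end S62 → 0
16:00 start S65 → 1
16:15 start S66 → 2
16:15 start S67 → 3
16:45 end S65 → 2
17:30 end S67 → 1
17:45 end S66 → 0
18:30 start S68 → 1
19:15 end S68 → 0
Peak is 3, at 16:15 (S65, S66, S67).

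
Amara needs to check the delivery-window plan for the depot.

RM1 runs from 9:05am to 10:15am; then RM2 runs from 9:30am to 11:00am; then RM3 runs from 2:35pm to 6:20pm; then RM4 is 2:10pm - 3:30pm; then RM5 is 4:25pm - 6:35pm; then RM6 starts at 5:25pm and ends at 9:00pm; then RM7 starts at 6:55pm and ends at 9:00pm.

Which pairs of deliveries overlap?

RM1 & RM2, RM3 & RM4, RM3 & RM5, RM3 & RM6, RM5 & RM6, RM6 & RM7

Sorted by start: RM1, RM2, RM4, RM3, RM5, RM6, RM7.
RM2 starts before RM1 ends → RM1 and RM2 overlap.
RM4 starts after RM1 ends — done with RM1.
RM4 starts after RM2 ends — done with RM2.
RM3 starts before RM4 ends → RM4 and RM3 overlap.
RM5 starts after RM4 ends — done with RM4.
RM5 starts before RM3 ends → RM3 and RM5 overlap.
RM6 starts before RM3 ends → RM3 and RM6 overlap.
RM7 starts after RM3 ends.
RM6 starts before RM5 ends → RM5 and RM6 overlap.
RM7 starts after RM5 ends.
RM7 starts before RM6 ends → RM6 and RM7 overlap.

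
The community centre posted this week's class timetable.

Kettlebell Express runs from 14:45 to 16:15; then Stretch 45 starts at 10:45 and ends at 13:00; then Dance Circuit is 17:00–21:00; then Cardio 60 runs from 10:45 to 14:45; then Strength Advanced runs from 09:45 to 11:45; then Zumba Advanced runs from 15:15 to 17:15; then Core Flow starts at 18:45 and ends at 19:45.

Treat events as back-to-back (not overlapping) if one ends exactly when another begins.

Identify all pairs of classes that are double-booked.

Cardio 60 & Strength Advanced, Cardio 60 & Stretch 45, Core Flow & Dance Circuit, Dance Circuit & Zumba Advanced, Kettlebell Express & Zumba Advanced, Strength Advanced & Stretch 45

Sorted by start: Strength Advanced, Cardio 60, Stretch 45, Kettlebell Express, Zumba Advanced, Dance Circuit, Core Flow.
Cardio 60 starts before Strength Advanced ends → Strength Advanced and Cardio 60 overlap.
Stretch 45 starts before Strength Advanced ends → Strength Advanced and Stretch 45 overlap.
Kettlebell Express starts after Strength Advanced ends, so Strength Advanced has no further overlaps.
Stretch 45 starts before Cardio 60 ends → Cardio 60 and Stretch 45 overlap.
Kettlebell Express starts exactly when Cardio 60 ends (back-to-back, no overlap), so Cardio 60 has no further overlaps.
Kettlebell Express starts after Stretch 45 ends, so Stretch 45 has no further overlaps.
Zumba Advanced starts before Kettlebell Express ends → Kettlebell Express and Zumba Advanced overlap.
Dance Circuit starts after Kettlebell Express ends, so Kettlebell Express has no further overlaps.
Dance Circuit starts before Zumba Advanced ends → Zumba Advanced and Dance Circuit overlap.
Core Flow starts after Zumba Advanced ends.
Core Flow starts before Dance Circuit ends → Dance Circuit and Core Flow overlap.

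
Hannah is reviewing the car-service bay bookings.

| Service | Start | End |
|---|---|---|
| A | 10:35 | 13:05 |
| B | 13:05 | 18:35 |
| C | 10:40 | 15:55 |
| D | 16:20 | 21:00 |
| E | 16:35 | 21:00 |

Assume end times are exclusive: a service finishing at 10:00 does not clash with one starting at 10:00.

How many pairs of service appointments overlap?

5

Two intervals overlap when each starts before the other ends.
Sorted by start: A, C, B, D, E.
C starts before A ends → A and C overlap.
B starts exactly when A ends (back-to-back, no overlap), so A has no further overlaps.
B starts before C ends → C and B overlap.
D starts after C ends, so C has no further overlaps.
D starts before B ends → B and D overlap.
E starts before B ends → B and E overlap.
E starts before D ends → D and E overlap.
Overlapping pairs: A & C, B & C, B & D, B & E, D & E — 5 in total.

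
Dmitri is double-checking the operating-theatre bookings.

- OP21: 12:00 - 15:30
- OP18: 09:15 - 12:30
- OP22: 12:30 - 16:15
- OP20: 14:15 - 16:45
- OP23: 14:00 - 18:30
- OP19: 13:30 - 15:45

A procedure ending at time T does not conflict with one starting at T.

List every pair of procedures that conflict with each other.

Sorted by start: OP18, OP21, OP22, OP19, OP23, OP20.
OP21 starts before OP18 ends → OP18 and OP21 overlap.
OP22 starts exactly when OP18 ends (back-to-back, no overlap), so OP18 has no further overlaps.
OP22 starts before OP21 ends → OP21 and OP22 overlap.
OP19 starts before OP21 ends → OP21 and OP19 overlap.
OP23 starts before OP21 ends → OP21 and OP23 overlap.
OP20 starts before OP21 ends → OP21 and OP20 overlap.
OP19 starts before OP22 ends → OP22 and OP19 overlap.
OP23 starts before OP22 ends → OP22 and OP23 overlap.
OP20 starts before OP22 ends → OP22 and OP20 overlap.
OP23 starts before OP19 ends → OP19 and OP23 overlap.
OP20 starts before OP19 ends → OP19 and OP20 overlap.
OP20 starts before OP23 ends → OP23 and OP20 overlap.

OP18 & OP21, OP19 & OP20, OP19 & OP21, OP19 & OP22, OP19 & OP23, OP20 & OP21, OP20 & OP22, OP20 & OP23, OP21 & OP22, OP21 & OP23, OP22 & OP23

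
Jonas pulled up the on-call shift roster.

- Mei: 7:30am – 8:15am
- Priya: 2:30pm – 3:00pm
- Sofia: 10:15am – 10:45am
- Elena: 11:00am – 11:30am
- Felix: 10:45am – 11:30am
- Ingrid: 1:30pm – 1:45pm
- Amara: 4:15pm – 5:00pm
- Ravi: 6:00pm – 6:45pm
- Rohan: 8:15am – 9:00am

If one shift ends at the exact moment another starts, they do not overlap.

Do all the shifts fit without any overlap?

No

Sorted by start: Mei, Rohan, Sofia, Felix, Elena, Ingrid, Priya, Amara, Ravi.
Rohan starts exactly when Mei ends (back-to-back, no overlap), so nothing later overlaps Mei either.
Sofia starts after Rohan ends, so nothing later overlaps Rohan either.
Felix starts exactly when Sofia ends (back-to-back, no overlap), so nothing later overlaps Sofia either.
Elena starts before Felix ends → Felix and Elena overlap.
That's a conflict, so the schedule is not conflict-free.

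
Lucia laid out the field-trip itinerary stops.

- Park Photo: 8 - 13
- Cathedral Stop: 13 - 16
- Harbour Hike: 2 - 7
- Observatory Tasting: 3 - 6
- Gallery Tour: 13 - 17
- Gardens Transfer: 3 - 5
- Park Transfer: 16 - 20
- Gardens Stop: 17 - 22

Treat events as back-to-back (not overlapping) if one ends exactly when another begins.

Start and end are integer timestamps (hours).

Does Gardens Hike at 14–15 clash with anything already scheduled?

Harbour Hike: ends 7 at or before Gardens Hike starts 14 → clear.
Observatory Tasting: ends 6 at or before Gardens Hike starts 14 → clear.
Gardens Transfer: ends 5 at or before Gardens Hike starts 14 → clear.
Park Photo: ends 13 at or before Gardens Hike starts 14 → clear.
Cathedral Stop: starts 13 before Gardens Hike ends 15, and ends 16 after Gardens Hike starts 14 → overlap.
Gallery Tour: starts 13 before Gardens Hike ends 15, and ends 17 after Gardens Hike starts 14 → overlap.
Park Transfer: starts 16 at or after Gardens Hike ends 15 → clear.
Gardens Stop: starts 17 at or after Gardens Hike ends 15 → clear.
Gardens Hike overlaps Cathedral Stop, Gallery Tour.

Yes — it overlaps Cathedral Stop, Gallery Tour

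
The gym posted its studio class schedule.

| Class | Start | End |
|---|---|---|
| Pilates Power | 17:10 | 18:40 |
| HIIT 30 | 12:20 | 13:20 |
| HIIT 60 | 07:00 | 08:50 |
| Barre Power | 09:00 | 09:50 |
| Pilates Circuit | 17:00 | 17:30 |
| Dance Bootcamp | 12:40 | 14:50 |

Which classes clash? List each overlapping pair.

Dance Bootcamp & HIIT 30, Pilates Circuit & Pilates Power

Sorted by start: HIIT 60, Barre Power, HIIT 30, Dance Bootcamp, Pilates Circuit, Pilates Power.
Barre Power starts after HIIT 60 ends — done with HIIT 60.
HIIT 30 starts after Barre Power ends — done with Barre Power.
Dance Bootcamp starts before HIIT 30 ends → HIIT 30 and Dance Bootcamp overlap.
Pilates Circuit starts after HIIT 30 ends — done with HIIT 30.
Pilates Circuit starts after Dance Bootcamp ends — done with Dance Bootcamp.
Pilates Power starts before Pilates Circuit ends → Pilates Circuit and Pilates Power overlap.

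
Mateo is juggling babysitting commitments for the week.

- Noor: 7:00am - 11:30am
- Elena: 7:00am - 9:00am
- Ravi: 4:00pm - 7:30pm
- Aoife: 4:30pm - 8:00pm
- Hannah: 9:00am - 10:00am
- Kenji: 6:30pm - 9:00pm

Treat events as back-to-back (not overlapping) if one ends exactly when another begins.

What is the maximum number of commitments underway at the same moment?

3

Sort all start/end points and keep a running count:
7:00am start Elena → 1
7:00am start Noor → 2
9:00am end Elena → 1
9:00am start Hannah → 2
10:00am end Hannah → 1
11:30am end Noor → 0
4:00pm start Ravi → 1
4:30pm start Aoife → 2
6:30pm start Kenji → 3
7:30pm end Ravi → 2
8:00pm end Aoife → 1
9:00pm end Kenji → 0
Peak is 3, at 6:30pm (Aoife, Kenji, Ravi).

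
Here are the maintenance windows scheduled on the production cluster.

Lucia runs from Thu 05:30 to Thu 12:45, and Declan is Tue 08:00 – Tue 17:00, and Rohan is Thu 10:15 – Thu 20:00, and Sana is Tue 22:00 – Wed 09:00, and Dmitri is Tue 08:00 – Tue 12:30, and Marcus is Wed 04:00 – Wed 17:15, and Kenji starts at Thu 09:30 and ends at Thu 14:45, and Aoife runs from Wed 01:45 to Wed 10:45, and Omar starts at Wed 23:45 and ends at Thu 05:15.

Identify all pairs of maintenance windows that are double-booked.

Two intervals overlap when each starts before the other ends.
Sorted by start: Dmitri, Declan, Sana, Aoife, Marcus, Omar, Lucia, Kenji, Rohan.
Declan starts before Dmitri ends → Dmitri and Declan overlap.
Sana starts after Dmitri ends, so Dmitri has no further overlaps.
Sana starts after Declan ends, so Declan has no further overlaps.
Aoife starts before Sana ends → Sana and Aoife overlap.
Marcus starts before Sana ends → Sana and Marcus overlap.
Omar starts after Sana ends, so Sana has no further overlaps.
Marcus starts before Aoife ends → Aoife and Marcus overlap.
Omar starts after Aoife ends, so Aoife has no further overlaps.
Omar starts after Marcus ends, so Marcus has no further overlaps.
Lucia starts after Omar ends, so Omar has no further overlaps.
Kenji starts before Lucia ends → Lucia and Kenji overlap.
Rohan starts before Lucia ends → Lucia and Rohan overlap.
Rohan starts before Kenji ends → Kenji and Rohan overlap.

Aoife & Marcus, Aoife & Sana, Declan & Dmitri, Kenji & Lucia, Kenji & Rohan, Lucia & Rohan, Marcus & Sana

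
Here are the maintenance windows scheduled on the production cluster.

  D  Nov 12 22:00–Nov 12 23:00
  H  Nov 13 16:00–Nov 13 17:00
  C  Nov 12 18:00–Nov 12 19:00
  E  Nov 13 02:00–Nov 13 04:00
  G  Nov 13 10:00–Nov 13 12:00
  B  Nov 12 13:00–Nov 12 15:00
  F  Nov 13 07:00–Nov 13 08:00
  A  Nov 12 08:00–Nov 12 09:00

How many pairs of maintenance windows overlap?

0

Sorted by start: A, B, C, D, E, F, G, H.
B starts after A ends — done with A.
C starts after B ends — done with B.
D starts after C ends — done with C.
E starts after D ends — done with D.
F starts after E ends — done with E.
G starts after F ends — done with F.
H starts after G ends.
No pair overlaps.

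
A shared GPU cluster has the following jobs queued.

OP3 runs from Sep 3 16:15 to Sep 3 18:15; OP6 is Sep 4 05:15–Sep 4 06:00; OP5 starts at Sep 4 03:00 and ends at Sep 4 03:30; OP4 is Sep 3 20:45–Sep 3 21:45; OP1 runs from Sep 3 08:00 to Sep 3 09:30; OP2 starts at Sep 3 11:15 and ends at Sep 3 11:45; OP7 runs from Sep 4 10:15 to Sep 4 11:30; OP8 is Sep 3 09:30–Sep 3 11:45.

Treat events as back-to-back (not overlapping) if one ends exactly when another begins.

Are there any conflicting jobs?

Sorted by start: OP1, OP8, OP2, OP3, OP4, OP5, OP6, OP7.
OP8 starts exactly when OP1 ends (back-to-back, no overlap); OP1 is clear from here.
OP2 starts before OP8 ends → OP8 and OP2 overlap.
That's a conflict, so the schedule is not conflict-free.

Yes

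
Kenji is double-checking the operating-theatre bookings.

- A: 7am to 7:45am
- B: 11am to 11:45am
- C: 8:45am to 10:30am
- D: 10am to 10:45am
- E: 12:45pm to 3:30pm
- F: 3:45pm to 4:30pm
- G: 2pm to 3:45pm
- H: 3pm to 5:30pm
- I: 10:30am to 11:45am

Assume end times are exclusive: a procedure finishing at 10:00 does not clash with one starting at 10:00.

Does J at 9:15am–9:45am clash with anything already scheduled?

A: ends 7:45am at or before J starts 9:15am → clear.
C: starts 8:45am before J ends 9:45am, and ends 10:30am after J starts 9:15am → overlap.
D: starts 10am at or after J ends 9:45am → clear.
I: starts 10:30am at or after J ends 9:45am → clear.
B: starts 11am at or after J ends 9:45am → clear.
E: starts 12:45pm at or after J ends 9:45am → clear.
G: starts 2pm at or after J ends 9:45am → clear.
H: starts 3pm at or after J ends 9:45am → clear.
F: starts 3:45pm at or after J ends 9:45am → clear.
J overlaps C.

Yes — it overlaps C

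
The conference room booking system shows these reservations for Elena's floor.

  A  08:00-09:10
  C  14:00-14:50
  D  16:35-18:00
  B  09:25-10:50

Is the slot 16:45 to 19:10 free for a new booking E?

A: ends 09:10 at or before E starts 16:45 → clear.
B: ends 10:50 at or before E starts 16:45 → clear.
C: ends 14:50 at or before E starts 16:45 → clear.
D: starts 16:35 before E ends 19:10, and ends 18:00 after E starts 16:45 → overlap.
E overlaps D.

No — it overlaps D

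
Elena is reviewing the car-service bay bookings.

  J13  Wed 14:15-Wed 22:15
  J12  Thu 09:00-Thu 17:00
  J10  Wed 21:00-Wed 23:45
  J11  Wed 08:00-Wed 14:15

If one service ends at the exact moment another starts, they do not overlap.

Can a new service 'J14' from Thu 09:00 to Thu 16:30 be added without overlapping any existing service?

No — it overlaps J12

J11: ends Wed 14:15 at or before J14 starts Thu 09:00 → clear.
J13: ends Wed 22:15 at or before J14 starts Thu 09:00 → clear.
J10: ends Wed 23:45 at or before J14 starts Thu 09:00 → clear.
J12: starts Thu 09:00 before J14 ends Thu 16:30, and ends Thu 17:00 after J14 starts Thu 09:00 → overlap.
J14 overlaps J12.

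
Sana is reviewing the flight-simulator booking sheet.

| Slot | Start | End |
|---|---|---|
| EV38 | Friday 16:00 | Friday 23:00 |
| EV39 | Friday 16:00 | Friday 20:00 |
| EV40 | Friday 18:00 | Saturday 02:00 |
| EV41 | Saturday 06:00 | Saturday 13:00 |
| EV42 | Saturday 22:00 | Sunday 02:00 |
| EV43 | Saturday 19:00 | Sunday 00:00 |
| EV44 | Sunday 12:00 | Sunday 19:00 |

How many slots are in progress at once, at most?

3

Sweep the timeline, counting +1 at each start and −1 at each end (ends before starts at a tie):
Friday 16:00 start EV38 → 1
Friday 16:00 start EV39 → 2
Friday 18:00 start EV40 → 3
Friday 20:00 end EV39 → 2
Friday 23:00 end EV38 → 1
Saturday 02:00 end EV40 → 0
Saturday 06:00 start EV41 → 1
Saturday 13:00 end EV41 → 0
Saturday 19:00 start EV43 → 1
Saturday 22:00 start EV42 → 2
Sunday 00:00 end EV43 → 1
Sunday 02:00 end EV42 → 0
Sunday 12:00 start EV44 → 1
Sunday 19:00 end EV44 → 0
Peak is 3, at Friday 18:00 (EV38, EV39, EV40).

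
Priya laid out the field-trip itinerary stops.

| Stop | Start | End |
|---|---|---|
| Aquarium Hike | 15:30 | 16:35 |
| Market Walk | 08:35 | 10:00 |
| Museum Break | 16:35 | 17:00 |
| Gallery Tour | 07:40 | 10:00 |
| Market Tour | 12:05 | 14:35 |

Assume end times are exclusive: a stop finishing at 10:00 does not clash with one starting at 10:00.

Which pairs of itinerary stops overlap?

Gallery Tour & Market Walk

Check each pair: they overlap iff neither finishes before the other starts.
Sorted by start: Gallery Tour, Market Walk, Market Tour, Aquarium Hike, Museum Break.
Market Walk starts before Gallery Tour ends → Gallery Tour and Market Walk overlap.
Market Tour starts after Gallery Tour ends — done with Gallery Tour.
Market Tour starts after Market Walk ends — done with Market Walk.
Aquarium Hike starts after Market Tour ends — done with Market Tour.
Museum Break starts exactly when Aquarium Hike ends (back-to-back, no overlap).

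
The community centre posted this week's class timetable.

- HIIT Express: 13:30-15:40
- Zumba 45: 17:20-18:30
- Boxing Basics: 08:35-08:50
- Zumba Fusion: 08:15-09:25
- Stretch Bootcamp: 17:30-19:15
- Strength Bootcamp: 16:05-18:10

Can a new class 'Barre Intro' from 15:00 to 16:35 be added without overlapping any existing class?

Zumba Fusion: ends 09:25 at or before Barre Intro starts 15:00 → clear.
Boxing Basics: ends 08:50 at or before Barre Intro starts 15:00 → clear.
HIIT Express: starts 13:30 before Barre Intro ends 16:35, and ends 15:40 after Barre Intro starts 15:00 → overlap.
Strength Bootcamp: starts 16:05 before Barre Intro ends 16:35, and ends 18:10 after Barre Intro starts 15:00 → overlap.
Zumba 45: starts 17:20 at or after Barre Intro ends 16:35 → clear.
Stretch Bootcamp: starts 17:30 at or after Barre Intro ends 16:35 → clear.
Barre Intro overlaps HIIT Express, Strength Bootcamp.

No — it overlaps HIIT Express, Strength Bootcamp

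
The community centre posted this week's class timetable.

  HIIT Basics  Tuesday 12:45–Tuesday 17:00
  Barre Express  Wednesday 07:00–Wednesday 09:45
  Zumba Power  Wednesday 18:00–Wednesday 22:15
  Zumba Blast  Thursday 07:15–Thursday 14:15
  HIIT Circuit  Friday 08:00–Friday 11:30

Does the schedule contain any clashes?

Sorted by start: HIIT Basics, Barre Express, Zumba Power, Zumba Blast, HIIT Circuit.
Barre Express starts after HIIT Basics ends, so nothing later overlaps HIIT Basics either.
Zumba Power starts after Barre Express ends, so nothing later overlaps Barre Express either.
Zumba Blast starts after Zumba Power ends, so nothing later overlaps Zumba Power either.
HIIT Circuit starts after Zumba Blast ends.
Every pair is clear; the schedule has no overlaps.

No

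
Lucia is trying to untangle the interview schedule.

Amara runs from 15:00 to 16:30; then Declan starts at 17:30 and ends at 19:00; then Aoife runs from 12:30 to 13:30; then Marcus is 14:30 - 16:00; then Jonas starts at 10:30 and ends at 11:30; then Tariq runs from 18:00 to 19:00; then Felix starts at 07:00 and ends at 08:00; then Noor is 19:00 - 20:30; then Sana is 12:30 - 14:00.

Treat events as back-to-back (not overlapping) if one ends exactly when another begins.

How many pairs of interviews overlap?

3

Check each pair: they overlap iff neither finishes before the other starts.
Sorted by start: Felix, Jonas, Sana, Aoife, Marcus, Amara, Declan, Tariq, Noor.
Jonas starts after Felix ends; Felix is clear from here.
Sana starts after Jonas ends; Jonas is clear from here.
Aoife starts before Sana ends → Sana and Aoife overlap.
Marcus starts after Sana ends; Sana is clear from here.
Marcus starts after Aoife ends; Aoife is clear from here.
Amara starts before Marcus ends → Marcus and Amara overlap.
Declan starts after Marcus ends; Marcus is clear from here.
Declan starts after Amara ends; Amara is clear from here.
Tariq starts before Declan ends → Declan and Tariq overlap.
Noor starts exactly when Declan ends (back-to-back, no overlap).
Noor starts exactly when Tariq ends (back-to-back, no overlap).
Overlapping pairs: Amara & Marcus, Aoife & Sana, Declan & Tariq — 3 in total.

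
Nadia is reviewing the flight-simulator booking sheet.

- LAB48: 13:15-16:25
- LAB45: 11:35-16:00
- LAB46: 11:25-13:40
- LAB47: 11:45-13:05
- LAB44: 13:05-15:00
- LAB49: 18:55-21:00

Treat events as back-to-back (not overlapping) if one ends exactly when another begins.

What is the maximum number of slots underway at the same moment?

4

Walk through starts and ends in time order (an end at T is processed before a start at T):
11:25 start LAB46 → 1
11:35 start LAB45 → 2
11:45 start LAB47 → 3
13:05 end LAB47 → 2
13:05 start LAB44 → 3
13:15 start LAB48 → 4
13:40 end LAB46 → 3
15:00 end LAB44 → 2
16:00 end LAB45 → 1
16:25 end LAB48 → 0
18:55 start LAB49 → 1
21:00 end LAB49 → 0
Peak is 4, at 13:15 (LAB44, LAB45, LAB46, LAB48).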